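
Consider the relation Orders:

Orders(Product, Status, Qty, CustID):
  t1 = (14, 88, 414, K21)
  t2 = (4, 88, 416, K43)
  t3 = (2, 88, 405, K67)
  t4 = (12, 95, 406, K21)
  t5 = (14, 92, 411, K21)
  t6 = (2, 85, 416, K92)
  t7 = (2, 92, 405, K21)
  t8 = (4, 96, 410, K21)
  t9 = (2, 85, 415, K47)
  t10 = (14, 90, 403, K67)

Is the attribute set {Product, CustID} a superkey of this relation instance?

Rows 1 and 5 have the same {Product, CustID} value (Product=14, CustID=K21) but are distinct tuples, so {Product, CustID} does not determine every attribute — not a superkey.

No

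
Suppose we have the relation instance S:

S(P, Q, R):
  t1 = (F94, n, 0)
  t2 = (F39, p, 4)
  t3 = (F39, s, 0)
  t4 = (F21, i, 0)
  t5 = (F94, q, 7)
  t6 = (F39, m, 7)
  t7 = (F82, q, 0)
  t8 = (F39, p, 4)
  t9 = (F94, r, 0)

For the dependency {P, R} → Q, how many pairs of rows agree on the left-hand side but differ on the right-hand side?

1

(P=F94, R=0): violating pairs (1,9) — 1 pair.
(P=F39, R=4): all 2 rows agree on Q — 0 pairs.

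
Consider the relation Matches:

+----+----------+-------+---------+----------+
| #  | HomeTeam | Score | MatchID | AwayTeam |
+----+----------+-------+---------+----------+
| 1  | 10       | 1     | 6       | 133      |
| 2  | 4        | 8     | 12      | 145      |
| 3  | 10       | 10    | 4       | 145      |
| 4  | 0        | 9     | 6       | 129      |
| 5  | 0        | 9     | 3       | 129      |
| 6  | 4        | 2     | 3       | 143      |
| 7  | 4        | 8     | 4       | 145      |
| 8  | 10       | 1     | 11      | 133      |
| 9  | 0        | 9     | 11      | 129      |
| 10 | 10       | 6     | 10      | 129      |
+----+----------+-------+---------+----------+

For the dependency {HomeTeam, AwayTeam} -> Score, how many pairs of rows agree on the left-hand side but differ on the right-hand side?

(HomeTeam=10, AwayTeam=133): all 2 rows agree on Score — 0 pairs.
(HomeTeam=4, AwayTeam=145): all 2 rows agree on Score — 0 pairs.
(HomeTeam=0, AwayTeam=129): all 3 rows agree on Score — 0 pairs.

0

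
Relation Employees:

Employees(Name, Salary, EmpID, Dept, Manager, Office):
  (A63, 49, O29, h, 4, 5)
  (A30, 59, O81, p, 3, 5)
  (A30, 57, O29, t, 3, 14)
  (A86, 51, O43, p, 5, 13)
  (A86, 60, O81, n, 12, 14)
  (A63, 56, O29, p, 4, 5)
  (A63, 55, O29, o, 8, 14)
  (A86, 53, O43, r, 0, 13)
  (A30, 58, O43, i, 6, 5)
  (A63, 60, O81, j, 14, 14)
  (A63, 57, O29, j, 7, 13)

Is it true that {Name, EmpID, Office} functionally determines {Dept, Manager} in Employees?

(Name=A63, EmpID=O29, Office=5): 2 rows → {Dept,Manager} takes values {(h, 4), (p, 4)} — violation
(Name=A30, EmpID=O81, Office=5): 1 row → {Dept,Manager} = (p, 3) ✓
(Name=A30, EmpID=O29, Office=14): 1 row → {Dept,Manager} = (t, 3) ✓
(Name=A86, EmpID=O43, Office=13): 2 rows → {Dept,Manager} takes values {(p, 5), (r, 0)} — violation
(Name=A86, EmpID=O81, Office=14): 1 row → {Dept,Manager} = (n, 12) ✓
(Name=A63, EmpID=O29, Office=14): 1 row → {Dept,Manager} = (o, 8) ✓
(Name=A30, EmpID=O43, Office=5): 1 row → {Dept,Manager} = (i, 6) ✓
(Name=A63, EmpID=O81, Office=14): 1 row → {Dept,Manager} = (j, 14) ✓
(Name=A63, EmpID=O29, Office=13): 1 row → {Dept,Manager} = (j, 7) ✓
Two rows agree on {Name, EmpID, Office} but differ on {Dept, Manager}, so {Name, EmpID, Office} → {Dept, Manager} does not hold.

No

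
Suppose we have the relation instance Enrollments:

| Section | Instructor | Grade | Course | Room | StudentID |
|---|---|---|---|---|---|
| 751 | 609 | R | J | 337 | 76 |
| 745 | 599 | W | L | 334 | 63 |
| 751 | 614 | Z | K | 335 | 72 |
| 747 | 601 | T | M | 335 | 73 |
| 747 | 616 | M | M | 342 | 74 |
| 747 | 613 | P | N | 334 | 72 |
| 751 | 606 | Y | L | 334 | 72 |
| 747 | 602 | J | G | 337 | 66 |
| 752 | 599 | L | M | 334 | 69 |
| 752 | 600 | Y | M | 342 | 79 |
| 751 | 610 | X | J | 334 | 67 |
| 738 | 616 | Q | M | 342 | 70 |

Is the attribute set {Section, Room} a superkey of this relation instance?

No

Two distinct rows share (Section=751, Room=334), so {Section, Room} does not determine every attribute — not a superkey.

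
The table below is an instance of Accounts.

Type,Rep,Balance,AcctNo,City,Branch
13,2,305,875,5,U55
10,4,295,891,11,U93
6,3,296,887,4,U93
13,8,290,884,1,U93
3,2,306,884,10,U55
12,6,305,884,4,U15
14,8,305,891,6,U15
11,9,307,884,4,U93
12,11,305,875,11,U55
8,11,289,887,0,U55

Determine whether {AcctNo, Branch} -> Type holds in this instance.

No

(AcctNo=875, Branch=U55): 2 rows → Type takes values {13, 12} — violation
(AcctNo=891, Branch=U93): 1 row → Type = 10 ✓
(AcctNo=887, Branch=U93): 1 row → Type = 6 ✓
(AcctNo=884, Branch=U93): 2 rows → Type takes values {13, 11} — violation
(AcctNo=884, Branch=U55): 1 row → Type = 3 ✓
(AcctNo=884, Branch=U15): 1 row → Type = 12 ✓
(AcctNo=891, Branch=U15): 1 row → Type = 14 ✓
(AcctNo=887, Branch=U55): 1 row → Type = 8 ✓
Two rows agree on {AcctNo, Branch} but differ on Type, so {AcctNo, Branch} -> Type does not hold.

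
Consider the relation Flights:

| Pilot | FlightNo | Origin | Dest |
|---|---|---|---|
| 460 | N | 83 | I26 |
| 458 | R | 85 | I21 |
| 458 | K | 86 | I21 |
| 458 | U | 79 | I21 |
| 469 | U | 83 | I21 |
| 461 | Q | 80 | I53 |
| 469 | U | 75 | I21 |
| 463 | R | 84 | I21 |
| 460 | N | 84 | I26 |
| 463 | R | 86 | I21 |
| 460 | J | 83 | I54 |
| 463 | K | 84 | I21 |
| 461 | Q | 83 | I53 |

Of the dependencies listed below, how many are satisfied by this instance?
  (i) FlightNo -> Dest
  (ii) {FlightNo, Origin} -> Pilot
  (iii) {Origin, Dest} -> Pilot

2

(i) FlightNo -> Dest: every LHS value maps to a single RHS value — holds.
(ii) {FlightNo, Origin} -> Pilot: every LHS value maps to a single RHS value — holds.
(iii) {Origin, Dest} -> Pilot: (Origin=86, Dest=I21): 2 rows → Pilot takes values {458, 463} — violation — fails.
2 of the 3 dependencies hold.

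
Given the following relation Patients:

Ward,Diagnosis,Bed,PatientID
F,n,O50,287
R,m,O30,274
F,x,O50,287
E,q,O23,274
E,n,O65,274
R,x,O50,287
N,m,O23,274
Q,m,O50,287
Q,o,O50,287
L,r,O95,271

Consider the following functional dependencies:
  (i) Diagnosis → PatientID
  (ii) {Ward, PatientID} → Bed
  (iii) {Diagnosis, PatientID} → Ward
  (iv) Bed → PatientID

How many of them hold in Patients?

(i) Diagnosis → PatientID: Diagnosis=n: 2 rows → PatientID takes values {287, 274} — violation; Diagnosis=m: 3 rows → PatientID takes values {274, 287} — violation — fails.
(ii) {Ward, PatientID} → Bed: (Ward=E, PatientID=274): 2 rows → Bed takes values {O23, O65} — violation — fails.
(iii) {Diagnosis, PatientID} → Ward: (Diagnosis=m, PatientID=274): 2 rows → Ward takes values {R, N} — violation; (Diagnosis=x, PatientID=287): 2 rows → Ward takes values {F, R} — violation — fails.
(iv) Bed → PatientID: every LHS value maps to a single RHS value — holds.
1 of the 4 dependencies holds.

1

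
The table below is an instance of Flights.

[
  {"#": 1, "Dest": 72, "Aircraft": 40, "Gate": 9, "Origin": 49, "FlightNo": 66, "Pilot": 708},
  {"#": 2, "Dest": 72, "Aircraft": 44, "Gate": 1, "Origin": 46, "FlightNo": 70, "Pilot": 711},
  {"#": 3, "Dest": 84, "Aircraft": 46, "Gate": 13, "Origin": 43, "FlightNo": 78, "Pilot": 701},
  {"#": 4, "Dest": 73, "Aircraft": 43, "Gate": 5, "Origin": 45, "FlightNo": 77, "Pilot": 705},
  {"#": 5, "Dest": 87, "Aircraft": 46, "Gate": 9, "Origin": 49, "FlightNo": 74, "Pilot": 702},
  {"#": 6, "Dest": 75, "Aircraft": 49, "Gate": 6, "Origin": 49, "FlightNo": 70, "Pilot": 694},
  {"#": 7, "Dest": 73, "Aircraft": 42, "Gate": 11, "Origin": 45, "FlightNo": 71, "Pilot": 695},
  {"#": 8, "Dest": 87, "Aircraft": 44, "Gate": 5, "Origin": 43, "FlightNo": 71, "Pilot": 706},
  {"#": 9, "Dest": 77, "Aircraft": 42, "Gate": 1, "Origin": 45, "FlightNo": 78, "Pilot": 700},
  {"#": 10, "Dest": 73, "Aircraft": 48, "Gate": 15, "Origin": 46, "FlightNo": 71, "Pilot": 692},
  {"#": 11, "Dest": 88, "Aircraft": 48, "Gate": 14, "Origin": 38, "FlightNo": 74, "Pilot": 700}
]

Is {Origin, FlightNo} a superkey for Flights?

Yes

All 11 rows have distinct {Origin, FlightNo} values, so {Origin, FlightNo} → (all attributes) holds and {Origin, FlightNo} is a superkey.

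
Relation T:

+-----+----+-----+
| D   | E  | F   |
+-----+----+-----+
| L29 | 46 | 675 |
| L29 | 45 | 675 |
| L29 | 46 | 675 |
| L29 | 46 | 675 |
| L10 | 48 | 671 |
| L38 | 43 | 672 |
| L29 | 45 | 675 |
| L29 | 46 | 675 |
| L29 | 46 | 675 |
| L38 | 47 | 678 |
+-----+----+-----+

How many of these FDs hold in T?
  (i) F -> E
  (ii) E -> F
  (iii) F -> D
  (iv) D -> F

2

(i) F -> E: F=675: 7 rows → E takes values {46, 45} — violation — fails.
(ii) E -> F: every LHS value maps to a single RHS value — holds.
(iii) F -> D: every LHS value maps to a single RHS value — holds.
(iv) D -> F: D=L38: 2 rows → F takes values {672, 678} — violation — fails.
2 of the 4 dependencies hold.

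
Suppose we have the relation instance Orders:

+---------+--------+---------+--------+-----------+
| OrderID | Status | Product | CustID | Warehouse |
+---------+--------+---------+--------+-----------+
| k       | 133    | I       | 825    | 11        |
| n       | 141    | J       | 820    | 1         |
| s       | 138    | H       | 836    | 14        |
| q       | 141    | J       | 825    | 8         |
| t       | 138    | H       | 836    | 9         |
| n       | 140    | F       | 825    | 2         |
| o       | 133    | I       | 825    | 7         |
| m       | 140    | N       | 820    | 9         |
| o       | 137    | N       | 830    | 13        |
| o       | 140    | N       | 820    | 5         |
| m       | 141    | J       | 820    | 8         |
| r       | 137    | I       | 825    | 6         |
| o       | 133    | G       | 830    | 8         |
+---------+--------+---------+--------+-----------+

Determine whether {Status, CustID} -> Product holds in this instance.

(Status=133, CustID=825): 2 rows → Product = I, I ✓
(Status=141, CustID=820): 2 rows → Product = J, J ✓
(Status=138, CustID=836): 2 rows → Product = H, H ✓
(Status=141, CustID=825): 1 row → Product = J ✓
(Status=140, CustID=825): 1 row → Product = F ✓
(Status=140, CustID=820): 2 rows → Product = N, N ✓
(Status=137, CustID=830): 1 row → Product = N ✓
(Status=137, CustID=825): 1 row → Product = I ✓
(Status=133, CustID=830): 1 row → Product = G ✓
Every {Status, CustID} value is associated with a single Product value, so {Status, CustID} -> Product holds.

Yes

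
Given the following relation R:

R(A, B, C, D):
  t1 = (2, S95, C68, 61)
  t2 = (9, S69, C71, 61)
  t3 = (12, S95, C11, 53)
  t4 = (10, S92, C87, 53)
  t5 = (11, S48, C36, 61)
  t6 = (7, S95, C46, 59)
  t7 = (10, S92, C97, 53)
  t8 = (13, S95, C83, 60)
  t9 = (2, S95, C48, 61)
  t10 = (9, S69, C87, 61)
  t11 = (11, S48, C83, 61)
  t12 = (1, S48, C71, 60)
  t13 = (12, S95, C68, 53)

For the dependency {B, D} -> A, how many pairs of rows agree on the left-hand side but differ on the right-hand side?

0

(B=S95, D=61): all 2 rows agree on A — 0 pairs.
(B=S69, D=61): all 2 rows agree on A — 0 pairs.
(B=S95, D=53): all 2 rows agree on A — 0 pairs.
(B=S92, D=53): all 2 rows agree on A — 0 pairs.
(B=S48, D=61): all 2 rows agree on A — 0 pairs.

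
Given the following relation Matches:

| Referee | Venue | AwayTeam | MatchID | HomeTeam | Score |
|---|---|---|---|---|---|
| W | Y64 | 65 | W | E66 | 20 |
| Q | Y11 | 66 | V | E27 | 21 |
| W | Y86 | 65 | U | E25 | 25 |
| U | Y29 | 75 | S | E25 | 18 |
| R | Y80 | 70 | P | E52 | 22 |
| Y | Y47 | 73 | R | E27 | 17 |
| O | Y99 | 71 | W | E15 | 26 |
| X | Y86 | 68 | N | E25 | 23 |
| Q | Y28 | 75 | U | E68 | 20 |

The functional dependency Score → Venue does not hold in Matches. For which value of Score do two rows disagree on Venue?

20

Score=20: 2 rows → Venue takes values {Y64, Y28} — violation
Score=21: 1 row → Venue = Y11 ✓
Score=25: 1 row → Venue = Y86 ✓
Score=18: 1 row → Venue = Y29 ✓
Score=22: 1 row → Venue = Y80 ✓
Score=17: 1 row → Venue = Y47 ✓
Score=26: 1 row → Venue = Y99 ✓
Score=23: 1 row → Venue = Y86 ✓
The only Score value with inconsistent Venue is Score=20.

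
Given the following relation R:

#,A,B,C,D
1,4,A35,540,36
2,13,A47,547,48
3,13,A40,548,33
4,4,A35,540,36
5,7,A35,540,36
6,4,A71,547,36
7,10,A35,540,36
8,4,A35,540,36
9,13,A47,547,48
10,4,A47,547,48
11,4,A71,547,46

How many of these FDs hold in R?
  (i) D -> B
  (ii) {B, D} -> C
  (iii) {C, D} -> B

(i) D -> B: D=36: rows 1, 4, 5, 6, 7, 8 → B takes values {A35, A71} — violation — fails.
(ii) {B, D} -> C: every LHS value maps to a single RHS value — holds.
(iii) {C, D} -> B: every LHS value maps to a single RHS value — holds.
2 of the 3 dependencies hold.

2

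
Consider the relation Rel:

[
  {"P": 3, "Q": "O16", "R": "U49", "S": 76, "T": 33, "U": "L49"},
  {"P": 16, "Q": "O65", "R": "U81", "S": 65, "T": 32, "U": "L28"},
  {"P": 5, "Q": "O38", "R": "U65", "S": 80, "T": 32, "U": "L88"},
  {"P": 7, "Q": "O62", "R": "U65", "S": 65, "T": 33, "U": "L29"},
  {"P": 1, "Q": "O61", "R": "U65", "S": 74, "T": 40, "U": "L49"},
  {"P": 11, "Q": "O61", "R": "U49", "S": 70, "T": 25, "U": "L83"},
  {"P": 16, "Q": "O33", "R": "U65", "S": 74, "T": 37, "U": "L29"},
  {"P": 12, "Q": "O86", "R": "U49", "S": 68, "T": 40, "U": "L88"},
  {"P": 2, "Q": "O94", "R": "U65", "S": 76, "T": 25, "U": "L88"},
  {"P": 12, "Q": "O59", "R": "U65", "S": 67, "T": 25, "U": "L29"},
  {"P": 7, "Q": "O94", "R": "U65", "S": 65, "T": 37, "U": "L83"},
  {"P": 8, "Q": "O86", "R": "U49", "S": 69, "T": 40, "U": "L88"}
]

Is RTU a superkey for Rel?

No

Two distinct rows share (R=U49, T=40, U=L88), so RTU does not determine every attribute — not a superkey.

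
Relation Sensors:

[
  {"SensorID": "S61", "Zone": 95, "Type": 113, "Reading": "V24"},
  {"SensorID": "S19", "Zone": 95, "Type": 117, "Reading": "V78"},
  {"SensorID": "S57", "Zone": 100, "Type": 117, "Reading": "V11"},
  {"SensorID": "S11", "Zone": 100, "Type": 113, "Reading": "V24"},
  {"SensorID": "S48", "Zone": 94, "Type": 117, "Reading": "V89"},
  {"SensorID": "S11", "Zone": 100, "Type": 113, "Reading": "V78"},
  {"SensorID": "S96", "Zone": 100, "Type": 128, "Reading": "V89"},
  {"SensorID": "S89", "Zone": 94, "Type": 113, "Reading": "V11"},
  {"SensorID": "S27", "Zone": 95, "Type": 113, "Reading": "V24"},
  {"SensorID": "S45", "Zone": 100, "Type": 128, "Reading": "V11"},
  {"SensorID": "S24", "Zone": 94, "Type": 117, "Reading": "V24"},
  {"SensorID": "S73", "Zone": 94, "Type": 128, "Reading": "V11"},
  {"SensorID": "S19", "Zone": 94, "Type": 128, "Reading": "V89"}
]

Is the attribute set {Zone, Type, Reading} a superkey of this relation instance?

No

Two distinct rows share (Zone=95, Type=113, Reading=V24), so {Zone, Type, Reading} does not determine every attribute — not a superkey.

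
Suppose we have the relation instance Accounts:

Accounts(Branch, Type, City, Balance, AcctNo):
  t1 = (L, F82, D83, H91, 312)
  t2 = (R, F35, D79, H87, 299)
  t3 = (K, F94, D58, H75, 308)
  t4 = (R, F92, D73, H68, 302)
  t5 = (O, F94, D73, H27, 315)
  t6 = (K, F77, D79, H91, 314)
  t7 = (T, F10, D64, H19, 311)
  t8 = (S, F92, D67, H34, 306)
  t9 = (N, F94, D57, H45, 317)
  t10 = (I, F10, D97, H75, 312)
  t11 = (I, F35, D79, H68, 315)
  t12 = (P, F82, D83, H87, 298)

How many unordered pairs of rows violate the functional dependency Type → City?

Type=F82: all 2 rows agree on City — 0 pairs.
Type=F35: all 2 rows agree on City — 0 pairs.
Type=F94: violating pairs (3,5), (3,9), (5,9) — 3 pairs.
Type=F92: violating pairs (4,8) — 1 pair.
Type=F10: violating pairs (7,10) — 1 pair.

5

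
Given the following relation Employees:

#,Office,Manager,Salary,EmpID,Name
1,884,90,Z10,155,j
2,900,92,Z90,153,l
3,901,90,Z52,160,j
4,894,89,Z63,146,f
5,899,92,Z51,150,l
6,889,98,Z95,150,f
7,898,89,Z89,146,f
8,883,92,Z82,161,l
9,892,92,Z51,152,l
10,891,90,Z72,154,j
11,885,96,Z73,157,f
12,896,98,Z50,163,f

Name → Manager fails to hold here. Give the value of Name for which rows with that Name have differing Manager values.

Name=j: rows 1, 3, 10 → Manager = 90, 90, 90 ✓
Name=l: rows 2, 5, 8, 9 → Manager = 92, 92, 92, 92 ✓
Name=f: rows 4, 6, 7, 11, 12 → Manager takes values {89, 98, 96} — violation
The only Name value with inconsistent Manager is Name=f.

f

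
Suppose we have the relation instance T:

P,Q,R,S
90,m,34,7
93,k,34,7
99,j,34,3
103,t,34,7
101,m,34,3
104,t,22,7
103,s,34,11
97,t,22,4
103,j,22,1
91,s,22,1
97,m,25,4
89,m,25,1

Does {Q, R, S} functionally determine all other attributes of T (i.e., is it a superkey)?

All 12 rows have distinct {Q, R, S} values, so {Q, R, S} → (all attributes) holds and {Q, R, S} is a superkey.

Yes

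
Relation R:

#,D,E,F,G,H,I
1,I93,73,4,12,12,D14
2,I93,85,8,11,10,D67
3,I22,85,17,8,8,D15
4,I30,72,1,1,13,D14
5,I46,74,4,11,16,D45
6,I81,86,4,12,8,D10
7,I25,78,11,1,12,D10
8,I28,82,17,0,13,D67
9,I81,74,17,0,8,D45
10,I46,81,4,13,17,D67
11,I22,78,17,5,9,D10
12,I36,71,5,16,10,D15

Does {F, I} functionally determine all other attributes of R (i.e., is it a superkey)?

All 12 rows have distinct {F, I} values, so {F, I} → (all attributes) holds and {F, I} is a superkey.

Yes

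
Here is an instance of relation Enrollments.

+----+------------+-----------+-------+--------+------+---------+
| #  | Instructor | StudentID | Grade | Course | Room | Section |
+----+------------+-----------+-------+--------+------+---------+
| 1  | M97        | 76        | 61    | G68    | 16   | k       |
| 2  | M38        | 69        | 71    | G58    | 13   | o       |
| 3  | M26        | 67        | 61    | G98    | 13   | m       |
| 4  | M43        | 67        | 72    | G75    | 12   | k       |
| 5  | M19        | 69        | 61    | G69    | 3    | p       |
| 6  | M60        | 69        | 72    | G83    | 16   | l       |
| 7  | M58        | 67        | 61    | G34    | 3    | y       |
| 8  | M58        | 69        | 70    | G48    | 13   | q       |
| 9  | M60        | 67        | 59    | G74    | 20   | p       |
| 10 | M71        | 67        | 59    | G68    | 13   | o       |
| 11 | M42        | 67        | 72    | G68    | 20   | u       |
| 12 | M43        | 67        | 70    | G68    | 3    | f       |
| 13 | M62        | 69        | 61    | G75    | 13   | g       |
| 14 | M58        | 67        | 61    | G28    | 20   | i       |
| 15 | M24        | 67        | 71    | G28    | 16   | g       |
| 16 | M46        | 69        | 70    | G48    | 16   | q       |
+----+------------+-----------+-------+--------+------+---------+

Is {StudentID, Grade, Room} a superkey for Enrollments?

Yes

All 16 rows have distinct {StudentID, Grade, Room} values, so {StudentID, Grade, Room} → (all attributes) holds and {StudentID, Grade, Room} is a superkey.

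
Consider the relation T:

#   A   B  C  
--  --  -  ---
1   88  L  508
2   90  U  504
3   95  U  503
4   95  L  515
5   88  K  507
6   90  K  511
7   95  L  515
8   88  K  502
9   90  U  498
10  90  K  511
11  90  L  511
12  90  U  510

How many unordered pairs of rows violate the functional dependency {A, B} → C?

(A=90, B=U): violating pairs (2,9), (2,12), (9,12) — 3 pairs.
(A=95, B=L): all 2 rows agree on C — 0 pairs.
(A=88, B=K): violating pairs (5,8) — 1 pair.
(A=90, B=K): all 2 rows agree on C — 0 pairs.

4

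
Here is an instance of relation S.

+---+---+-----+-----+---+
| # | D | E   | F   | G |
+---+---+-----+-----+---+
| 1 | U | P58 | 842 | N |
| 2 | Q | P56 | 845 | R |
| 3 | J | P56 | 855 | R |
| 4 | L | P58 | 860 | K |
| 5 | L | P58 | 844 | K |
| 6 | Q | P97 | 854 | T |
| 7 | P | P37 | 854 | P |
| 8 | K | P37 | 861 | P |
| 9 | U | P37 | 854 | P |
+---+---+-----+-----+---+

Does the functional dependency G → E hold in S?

Yes

G=N: row 1 → E = P58 ✓
G=R: rows 2, 3 → E = P56, P56 ✓
G=K: rows 4, 5 → E = P58, P58 ✓
G=T: row 6 → E = P97 ✓
G=P: rows 7, 8, 9 → E = P37, P37, P37 ✓
Every G value is associated with a single E value, so G → E holds.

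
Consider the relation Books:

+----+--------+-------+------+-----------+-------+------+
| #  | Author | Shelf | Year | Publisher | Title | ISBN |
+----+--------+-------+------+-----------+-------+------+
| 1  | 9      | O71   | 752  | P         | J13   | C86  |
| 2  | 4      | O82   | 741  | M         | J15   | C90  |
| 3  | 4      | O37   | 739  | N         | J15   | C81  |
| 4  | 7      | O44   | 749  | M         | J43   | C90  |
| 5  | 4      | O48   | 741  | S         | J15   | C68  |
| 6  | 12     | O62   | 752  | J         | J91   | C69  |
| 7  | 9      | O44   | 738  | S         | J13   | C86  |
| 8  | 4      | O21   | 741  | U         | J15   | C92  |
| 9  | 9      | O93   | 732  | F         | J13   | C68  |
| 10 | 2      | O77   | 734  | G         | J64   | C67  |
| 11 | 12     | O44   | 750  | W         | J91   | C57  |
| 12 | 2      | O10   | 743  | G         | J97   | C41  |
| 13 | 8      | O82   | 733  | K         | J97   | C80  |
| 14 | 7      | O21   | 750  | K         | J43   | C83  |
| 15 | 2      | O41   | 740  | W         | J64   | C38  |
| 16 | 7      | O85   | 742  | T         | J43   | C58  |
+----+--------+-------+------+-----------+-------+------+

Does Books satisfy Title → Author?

Title=J13: rows 1, 7, 9 → Author = 9, 9, 9 ✓
Title=J15: rows 2, 3, 5, 8 → Author = 4, 4, 4, 4 ✓
Title=J43: rows 4, 14, 16 → Author = 7, 7, 7 ✓
Title=J91: rows 6, 11 → Author = 12, 12 ✓
Title=J64: rows 10, 15 → Author = 2, 2 ✓
Title=J97: rows 12, 13 → Author takes values {2, 8} — violation
Two rows agree on Title but differ on Author, so Title → Author does not hold.

No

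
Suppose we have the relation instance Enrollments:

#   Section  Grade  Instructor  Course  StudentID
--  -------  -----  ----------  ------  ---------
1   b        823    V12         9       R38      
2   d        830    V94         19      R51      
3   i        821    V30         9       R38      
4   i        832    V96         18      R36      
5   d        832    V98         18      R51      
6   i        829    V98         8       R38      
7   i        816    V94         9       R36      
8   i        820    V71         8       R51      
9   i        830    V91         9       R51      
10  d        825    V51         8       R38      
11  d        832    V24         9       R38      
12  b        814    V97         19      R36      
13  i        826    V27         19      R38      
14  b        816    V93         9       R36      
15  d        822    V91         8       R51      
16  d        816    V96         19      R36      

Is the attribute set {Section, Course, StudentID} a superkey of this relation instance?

Yes

All 16 rows have distinct {Section, Course, StudentID} values, so {Section, Course, StudentID} → (all attributes) holds and {Section, Course, StudentID} is a superkey.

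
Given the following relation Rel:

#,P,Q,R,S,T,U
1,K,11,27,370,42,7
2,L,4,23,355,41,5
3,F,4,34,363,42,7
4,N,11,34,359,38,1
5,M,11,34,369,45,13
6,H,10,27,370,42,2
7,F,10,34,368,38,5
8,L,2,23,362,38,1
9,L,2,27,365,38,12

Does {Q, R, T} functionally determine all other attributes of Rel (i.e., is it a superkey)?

Yes

All 9 rows have distinct {Q, R, T} values, so {Q, R, T} → (all attributes) holds and {Q, R, T} is a superkey.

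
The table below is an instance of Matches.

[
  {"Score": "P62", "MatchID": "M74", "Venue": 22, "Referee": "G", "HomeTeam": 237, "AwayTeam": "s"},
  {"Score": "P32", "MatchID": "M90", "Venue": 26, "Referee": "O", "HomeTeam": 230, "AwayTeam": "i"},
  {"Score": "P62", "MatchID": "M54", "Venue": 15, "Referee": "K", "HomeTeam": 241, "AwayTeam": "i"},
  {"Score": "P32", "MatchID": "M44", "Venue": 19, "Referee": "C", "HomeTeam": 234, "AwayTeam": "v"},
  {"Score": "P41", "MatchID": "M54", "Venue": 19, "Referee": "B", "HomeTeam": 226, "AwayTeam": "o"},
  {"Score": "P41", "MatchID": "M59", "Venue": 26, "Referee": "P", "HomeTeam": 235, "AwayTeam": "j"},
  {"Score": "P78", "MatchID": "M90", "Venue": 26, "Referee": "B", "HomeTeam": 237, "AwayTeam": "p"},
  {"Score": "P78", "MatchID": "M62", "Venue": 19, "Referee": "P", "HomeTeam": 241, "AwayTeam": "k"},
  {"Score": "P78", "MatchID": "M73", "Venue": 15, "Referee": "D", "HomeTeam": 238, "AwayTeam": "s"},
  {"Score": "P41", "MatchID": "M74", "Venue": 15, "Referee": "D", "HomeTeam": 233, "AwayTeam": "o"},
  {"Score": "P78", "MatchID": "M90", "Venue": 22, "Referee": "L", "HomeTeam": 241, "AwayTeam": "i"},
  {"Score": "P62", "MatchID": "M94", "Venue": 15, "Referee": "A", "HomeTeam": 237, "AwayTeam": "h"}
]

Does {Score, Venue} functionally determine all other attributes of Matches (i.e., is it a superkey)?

No

Two distinct rows share (Score=P62, Venue=15), so {Score, Venue} does not determine every attribute — not a superkey.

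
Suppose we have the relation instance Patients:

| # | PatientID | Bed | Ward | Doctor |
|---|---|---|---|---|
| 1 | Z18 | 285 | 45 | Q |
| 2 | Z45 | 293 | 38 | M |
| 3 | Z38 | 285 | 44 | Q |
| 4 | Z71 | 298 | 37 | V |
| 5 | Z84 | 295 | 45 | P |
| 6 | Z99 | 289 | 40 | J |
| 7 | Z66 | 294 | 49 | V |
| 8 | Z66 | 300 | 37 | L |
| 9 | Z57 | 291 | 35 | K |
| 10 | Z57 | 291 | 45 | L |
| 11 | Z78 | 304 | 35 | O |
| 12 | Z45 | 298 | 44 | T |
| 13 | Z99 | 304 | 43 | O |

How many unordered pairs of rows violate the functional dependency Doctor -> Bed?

Doctor=Q: all 2 rows agree on Bed — 0 pairs.
Doctor=V: violating pairs (4,7) — 1 pair.
Doctor=L: violating pairs (8,10) — 1 pair.
Doctor=O: all 2 rows agree on Bed — 0 pairs.

2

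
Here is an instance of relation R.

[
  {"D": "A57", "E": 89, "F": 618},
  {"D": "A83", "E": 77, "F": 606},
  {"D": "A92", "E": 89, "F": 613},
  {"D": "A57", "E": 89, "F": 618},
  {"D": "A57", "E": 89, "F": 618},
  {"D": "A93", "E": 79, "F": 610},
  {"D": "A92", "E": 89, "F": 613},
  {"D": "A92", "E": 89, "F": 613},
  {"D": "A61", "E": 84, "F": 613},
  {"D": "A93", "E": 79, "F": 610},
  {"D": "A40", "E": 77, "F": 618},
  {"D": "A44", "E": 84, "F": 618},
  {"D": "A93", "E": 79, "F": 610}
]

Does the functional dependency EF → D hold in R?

(E=89, F=618): 3 rows → D = A57, A57, A57 ✓
(E=77, F=606): 1 row → D = A83 ✓
(E=89, F=613): 3 rows → D = A92, A92, A92 ✓
(E=79, F=610): 3 rows → D = A93, A93, A93 ✓
(E=84, F=613): 1 row → D = A61 ✓
(E=77, F=618): 1 row → D = A40 ✓
(E=84, F=618): 1 row → D = A44 ✓
Every EF value is associated with a single D value, so EF → D holds.

Yes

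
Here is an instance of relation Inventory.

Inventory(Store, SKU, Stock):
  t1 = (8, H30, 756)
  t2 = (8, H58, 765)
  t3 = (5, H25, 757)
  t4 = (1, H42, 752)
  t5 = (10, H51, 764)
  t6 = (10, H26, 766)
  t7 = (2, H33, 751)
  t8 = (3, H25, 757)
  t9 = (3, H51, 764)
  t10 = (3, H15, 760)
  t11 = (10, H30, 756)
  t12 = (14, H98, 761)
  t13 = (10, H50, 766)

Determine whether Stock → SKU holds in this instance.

Stock=756: rows 1, 11 → SKU = H30, H30 ✓
Stock=765: row 2 → SKU = H58 ✓
Stock=757: rows 3, 8 → SKU = H25, H25 ✓
Stock=752: row 4 → SKU = H42 ✓
Stock=764: rows 5, 9 → SKU = H51, H51 ✓
Stock=766: rows 6, 13 → SKU takes values {H26, H50} — violation
Stock=751: row 7 → SKU = H33 ✓
Stock=760: row 10 → SKU = H15 ✓
Stock=761: row 12 → SKU = H98 ✓
Two rows agree on Stock but differ on SKU, so Stock → SKU does not hold.

No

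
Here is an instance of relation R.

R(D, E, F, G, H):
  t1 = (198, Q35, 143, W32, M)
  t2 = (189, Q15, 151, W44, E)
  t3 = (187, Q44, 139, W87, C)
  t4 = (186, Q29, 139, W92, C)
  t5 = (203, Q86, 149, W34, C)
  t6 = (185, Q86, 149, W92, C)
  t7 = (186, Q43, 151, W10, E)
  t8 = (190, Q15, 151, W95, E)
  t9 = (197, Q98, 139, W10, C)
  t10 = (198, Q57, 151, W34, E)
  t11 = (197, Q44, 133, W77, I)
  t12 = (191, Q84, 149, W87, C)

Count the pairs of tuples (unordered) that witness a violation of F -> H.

0

F=151: all 4 rows agree on H — 0 pairs.
F=139: all 3 rows agree on H — 0 pairs.
F=149: all 3 rows agree on H — 0 pairs.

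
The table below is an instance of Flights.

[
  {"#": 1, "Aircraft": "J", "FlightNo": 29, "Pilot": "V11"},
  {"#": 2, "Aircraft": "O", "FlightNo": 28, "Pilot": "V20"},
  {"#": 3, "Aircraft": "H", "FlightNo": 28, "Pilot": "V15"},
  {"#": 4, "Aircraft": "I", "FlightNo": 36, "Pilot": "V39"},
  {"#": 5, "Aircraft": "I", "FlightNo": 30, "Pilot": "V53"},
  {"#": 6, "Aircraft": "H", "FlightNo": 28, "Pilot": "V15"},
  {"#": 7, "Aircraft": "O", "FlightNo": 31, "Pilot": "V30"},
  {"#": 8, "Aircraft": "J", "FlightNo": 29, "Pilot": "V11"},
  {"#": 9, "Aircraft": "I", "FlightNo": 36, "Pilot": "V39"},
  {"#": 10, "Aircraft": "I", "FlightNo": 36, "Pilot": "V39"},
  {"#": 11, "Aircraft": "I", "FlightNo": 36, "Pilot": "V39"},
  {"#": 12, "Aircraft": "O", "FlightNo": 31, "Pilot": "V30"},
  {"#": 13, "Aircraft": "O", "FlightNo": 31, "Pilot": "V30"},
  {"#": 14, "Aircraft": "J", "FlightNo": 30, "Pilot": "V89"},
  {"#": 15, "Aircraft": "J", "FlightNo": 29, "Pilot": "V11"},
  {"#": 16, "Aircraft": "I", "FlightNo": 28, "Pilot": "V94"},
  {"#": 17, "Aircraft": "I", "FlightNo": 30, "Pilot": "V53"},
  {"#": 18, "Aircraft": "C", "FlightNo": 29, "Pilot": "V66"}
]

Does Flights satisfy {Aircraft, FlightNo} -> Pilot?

Yes

(Aircraft=J, FlightNo=29): rows 1, 8, 15 → Pilot = V11, V11, V11 ✓
(Aircraft=O, FlightNo=28): row 2 → Pilot = V20 ✓
(Aircraft=H, FlightNo=28): rows 3, 6 → Pilot = V15, V15 ✓
(Aircraft=I, FlightNo=36): rows 4, 9, 10, 11 → Pilot = V39, V39, V39, V39 ✓
(Aircraft=I, FlightNo=30): rows 5, 17 → Pilot = V53, V53 ✓
(Aircraft=O, FlightNo=31): rows 7, 12, 13 → Pilot = V30, V30, V30 ✓
(Aircraft=J, FlightNo=30): row 14 → Pilot = V89 ✓
(Aircraft=I, FlightNo=28): row 16 → Pilot = V94 ✓
(Aircraft=C, FlightNo=29): row 18 → Pilot = V66 ✓
Every {Aircraft, FlightNo} value is associated with a single Pilot value, so {Aircraft, FlightNo} -> Pilot holds.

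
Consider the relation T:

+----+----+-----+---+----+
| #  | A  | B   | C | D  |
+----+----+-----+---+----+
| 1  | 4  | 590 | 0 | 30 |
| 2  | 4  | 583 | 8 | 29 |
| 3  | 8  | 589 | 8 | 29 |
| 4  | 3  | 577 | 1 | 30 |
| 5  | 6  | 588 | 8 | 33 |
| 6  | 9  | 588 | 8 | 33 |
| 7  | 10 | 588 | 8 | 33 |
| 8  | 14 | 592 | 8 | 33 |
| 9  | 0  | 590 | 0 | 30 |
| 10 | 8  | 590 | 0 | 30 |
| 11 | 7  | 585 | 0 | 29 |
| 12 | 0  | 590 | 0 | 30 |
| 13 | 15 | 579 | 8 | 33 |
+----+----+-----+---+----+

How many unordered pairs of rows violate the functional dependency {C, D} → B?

8

(C=0, D=30): all 4 rows agree on B — 0 pairs.
(C=8, D=29): violating pairs (2,3) — 1 pair.
(C=8, D=33): violating pairs (5,8), (5,13), (6,8), (6,13), (7,8), (7,13), (8,13) — 7 pairs.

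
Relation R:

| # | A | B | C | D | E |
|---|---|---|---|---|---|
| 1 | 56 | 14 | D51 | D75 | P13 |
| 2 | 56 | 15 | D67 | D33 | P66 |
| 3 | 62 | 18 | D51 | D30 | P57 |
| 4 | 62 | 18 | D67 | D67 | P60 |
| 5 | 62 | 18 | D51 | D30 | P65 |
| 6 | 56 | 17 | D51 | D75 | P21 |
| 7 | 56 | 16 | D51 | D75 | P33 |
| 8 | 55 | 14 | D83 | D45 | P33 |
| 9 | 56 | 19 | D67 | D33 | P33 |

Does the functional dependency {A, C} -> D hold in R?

Yes

(A=56, C=D51): rows 1, 6, 7 → D = D75, D75, D75 ✓
(A=56, C=D67): rows 2, 9 → D = D33, D33 ✓
(A=62, C=D51): rows 3, 5 → D = D30, D30 ✓
(A=62, C=D67): row 4 → D = D67 ✓
(A=55, C=D83): row 8 → D = D45 ✓
Every {A, C} value is associated with a single D value, so {A, C} -> D holds.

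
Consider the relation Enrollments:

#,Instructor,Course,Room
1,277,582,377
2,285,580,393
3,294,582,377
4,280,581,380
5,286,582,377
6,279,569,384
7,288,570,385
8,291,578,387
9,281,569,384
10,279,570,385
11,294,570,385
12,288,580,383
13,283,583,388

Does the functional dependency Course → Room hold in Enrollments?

No

Course=582: rows 1, 3, 5 → Room = 377, 377, 377 ✓
Course=580: rows 2, 12 → Room takes values {393, 383} — violation
Course=581: row 4 → Room = 380 ✓
Course=569: rows 6, 9 → Room = 384, 384 ✓
Course=570: rows 7, 10, 11 → Room = 385, 385, 385 ✓
Course=578: row 8 → Room = 387 ✓
Course=583: row 13 → Room = 388 ✓
Two rows agree on Course but differ on Room, so Course → Room does not hold.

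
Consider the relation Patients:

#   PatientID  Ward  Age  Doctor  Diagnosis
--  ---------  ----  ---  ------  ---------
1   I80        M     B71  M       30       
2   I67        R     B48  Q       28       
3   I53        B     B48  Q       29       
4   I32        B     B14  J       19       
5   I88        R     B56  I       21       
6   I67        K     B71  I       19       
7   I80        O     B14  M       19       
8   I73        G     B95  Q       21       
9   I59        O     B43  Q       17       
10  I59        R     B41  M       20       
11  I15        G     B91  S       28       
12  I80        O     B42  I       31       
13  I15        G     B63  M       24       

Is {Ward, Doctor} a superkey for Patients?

All 13 rows have distinct {Ward, Doctor} values, so {Ward, Doctor} → (all attributes) holds and {Ward, Doctor} is a superkey.

Yes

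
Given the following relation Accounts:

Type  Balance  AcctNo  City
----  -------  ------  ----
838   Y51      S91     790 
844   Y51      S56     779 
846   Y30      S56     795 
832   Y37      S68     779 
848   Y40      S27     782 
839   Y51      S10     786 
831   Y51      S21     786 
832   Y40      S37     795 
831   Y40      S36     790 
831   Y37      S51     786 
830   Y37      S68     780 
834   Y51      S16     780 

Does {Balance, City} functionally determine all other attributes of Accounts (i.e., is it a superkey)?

No

Two distinct rows share (Balance=Y51, City=786), so {Balance, City} does not determine every attribute — not a superkey.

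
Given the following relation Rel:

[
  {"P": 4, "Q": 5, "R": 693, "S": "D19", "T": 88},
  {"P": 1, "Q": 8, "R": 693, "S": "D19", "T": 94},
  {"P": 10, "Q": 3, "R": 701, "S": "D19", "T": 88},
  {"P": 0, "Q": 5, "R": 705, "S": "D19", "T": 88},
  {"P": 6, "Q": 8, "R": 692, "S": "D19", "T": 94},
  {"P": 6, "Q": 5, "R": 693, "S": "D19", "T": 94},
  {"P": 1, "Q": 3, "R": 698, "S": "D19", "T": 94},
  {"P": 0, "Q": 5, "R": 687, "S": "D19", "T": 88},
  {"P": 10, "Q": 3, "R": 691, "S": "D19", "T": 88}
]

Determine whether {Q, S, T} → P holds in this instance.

No

(Q=5, S=D19, T=88): 3 rows → P takes values {4, 0} — violation
(Q=8, S=D19, T=94): 2 rows → P takes values {1, 6} — violation
(Q=3, S=D19, T=88): 2 rows → P = 10, 10 ✓
(Q=5, S=D19, T=94): 1 row → P = 6 ✓
(Q=3, S=D19, T=94): 1 row → P = 1 ✓
Two rows agree on {Q, S, T} but differ on P, so {Q, S, T} → P does not hold.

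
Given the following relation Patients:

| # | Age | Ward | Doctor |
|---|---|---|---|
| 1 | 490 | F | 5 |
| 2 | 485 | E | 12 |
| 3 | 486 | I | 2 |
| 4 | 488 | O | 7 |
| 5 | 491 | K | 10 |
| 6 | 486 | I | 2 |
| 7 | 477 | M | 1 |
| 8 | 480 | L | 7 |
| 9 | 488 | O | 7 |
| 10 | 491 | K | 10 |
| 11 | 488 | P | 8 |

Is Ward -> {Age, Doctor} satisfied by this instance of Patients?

Ward=F: row 1 → {Age,Doctor} = (490, 5) ✓
Ward=E: row 2 → {Age,Doctor} = (485, 12) ✓
Ward=I: rows 3, 6 → {Age,Doctor} = (486, 2), (486, 2) ✓
Ward=O: rows 4, 9 → {Age,Doctor} = (488, 7), (488, 7) ✓
Ward=K: rows 5, 10 → {Age,Doctor} = (491, 10), (491, 10) ✓
Ward=M: row 7 → {Age,Doctor} = (477, 1) ✓
Ward=L: row 8 → {Age,Doctor} = (480, 7) ✓
Ward=P: row 11 → {Age,Doctor} = (488, 8) ✓
Every Ward value is associated with a single {Age, Doctor} value, so Ward -> {Age, Doctor} holds.

Yes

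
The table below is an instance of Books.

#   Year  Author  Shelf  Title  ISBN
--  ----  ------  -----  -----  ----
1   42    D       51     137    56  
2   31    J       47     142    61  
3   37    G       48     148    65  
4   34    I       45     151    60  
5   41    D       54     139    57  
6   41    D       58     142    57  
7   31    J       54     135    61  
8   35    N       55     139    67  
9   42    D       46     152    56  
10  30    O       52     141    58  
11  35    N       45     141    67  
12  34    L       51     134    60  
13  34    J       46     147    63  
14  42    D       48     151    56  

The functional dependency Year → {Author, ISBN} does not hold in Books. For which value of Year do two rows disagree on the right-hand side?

Year=42: rows 1, 9, 14 → {Author,ISBN} = (D, 56), (D, 56), (D, 56) ✓
Year=31: rows 2, 7 → {Author,ISBN} = (J, 61), (J, 61) ✓
Year=37: row 3 → {Author,ISBN} = (G, 65) ✓
Year=34: rows 4, 12, 13 → {Author,ISBN} takes values {(I, 60), (L, 60), (J, 63)} — violation
Year=41: rows 5, 6 → {Author,ISBN} = (D, 57), (D, 57) ✓
Year=35: rows 8, 11 → {Author,ISBN} = (N, 67), (N, 67) ✓
Year=30: row 10 → {Author,ISBN} = (O, 58) ✓
The only Year value with inconsistent RHS is Year=34.

34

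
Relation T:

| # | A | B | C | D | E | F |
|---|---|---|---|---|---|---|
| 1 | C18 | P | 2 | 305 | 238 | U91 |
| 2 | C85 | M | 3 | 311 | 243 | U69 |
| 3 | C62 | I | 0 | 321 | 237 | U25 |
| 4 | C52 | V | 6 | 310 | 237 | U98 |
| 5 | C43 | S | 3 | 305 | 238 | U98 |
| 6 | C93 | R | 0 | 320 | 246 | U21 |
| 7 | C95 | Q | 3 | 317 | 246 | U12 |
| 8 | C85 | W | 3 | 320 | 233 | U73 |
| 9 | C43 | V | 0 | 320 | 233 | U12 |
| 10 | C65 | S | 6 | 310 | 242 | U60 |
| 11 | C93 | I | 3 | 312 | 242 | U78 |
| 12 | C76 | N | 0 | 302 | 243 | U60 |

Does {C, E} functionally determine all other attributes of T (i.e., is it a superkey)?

Yes

All 12 rows have distinct {C, E} values, so {C, E} → (all attributes) holds and {C, E} is a superkey.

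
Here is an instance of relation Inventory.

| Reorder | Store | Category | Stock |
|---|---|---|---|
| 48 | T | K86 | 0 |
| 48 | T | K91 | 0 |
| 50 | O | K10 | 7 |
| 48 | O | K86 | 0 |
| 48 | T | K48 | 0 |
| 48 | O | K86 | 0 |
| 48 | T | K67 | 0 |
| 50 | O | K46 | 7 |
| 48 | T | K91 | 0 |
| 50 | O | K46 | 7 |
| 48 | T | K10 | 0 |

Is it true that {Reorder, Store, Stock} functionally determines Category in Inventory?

No

(Reorder=48, Store=T, Stock=0): 6 rows → Category takes values {K86, K91, K48, K67, K10} — violation
(Reorder=50, Store=O, Stock=7): 3 rows → Category takes values {K10, K46} — violation
(Reorder=48, Store=O, Stock=0): 2 rows → Category = K86, K86 ✓
Two rows agree on {Reorder, Store, Stock} but differ on Category, so {Reorder, Store, Stock} -> Category does not hold.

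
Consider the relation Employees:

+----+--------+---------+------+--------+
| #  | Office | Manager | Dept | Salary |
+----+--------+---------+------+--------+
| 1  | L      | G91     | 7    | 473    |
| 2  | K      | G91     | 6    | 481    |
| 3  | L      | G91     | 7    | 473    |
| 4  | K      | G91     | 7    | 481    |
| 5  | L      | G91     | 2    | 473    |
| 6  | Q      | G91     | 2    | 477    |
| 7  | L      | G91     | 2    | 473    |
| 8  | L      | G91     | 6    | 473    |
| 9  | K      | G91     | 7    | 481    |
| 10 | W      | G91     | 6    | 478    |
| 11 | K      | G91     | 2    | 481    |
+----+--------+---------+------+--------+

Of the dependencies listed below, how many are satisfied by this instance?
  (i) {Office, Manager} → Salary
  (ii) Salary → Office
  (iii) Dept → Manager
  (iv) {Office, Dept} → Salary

(i) {Office, Manager} → Salary: every LHS value maps to a single RHS value — holds.
(ii) Salary → Office: every LHS value maps to a single RHS value — holds.
(iii) Dept → Manager: every LHS value maps to a single RHS value — holds.
(iv) {Office, Dept} → Salary: every LHS value maps to a single RHS value — holds.
4 of the 4 dependencies hold.

4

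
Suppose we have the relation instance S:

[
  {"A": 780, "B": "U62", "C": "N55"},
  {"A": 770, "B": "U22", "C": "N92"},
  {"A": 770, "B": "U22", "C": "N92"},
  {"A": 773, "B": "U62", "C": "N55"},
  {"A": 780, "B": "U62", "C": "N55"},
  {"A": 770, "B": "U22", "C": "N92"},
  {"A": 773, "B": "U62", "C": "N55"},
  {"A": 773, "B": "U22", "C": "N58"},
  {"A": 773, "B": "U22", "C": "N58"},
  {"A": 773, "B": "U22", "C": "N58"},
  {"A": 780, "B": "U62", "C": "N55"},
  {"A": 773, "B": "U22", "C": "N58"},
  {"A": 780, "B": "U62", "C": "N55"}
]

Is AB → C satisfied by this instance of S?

(A=780, B=U62): 4 rows → C = N55, N55, N55, N55 ✓
(A=770, B=U22): 3 rows → C = N92, N92, N92 ✓
(A=773, B=U62): 2 rows → C = N55, N55 ✓
(A=773, B=U22): 4 rows → C = N58, N58, N58, N58 ✓
Every AB value is associated with a single C value, so AB → C holds.

Yes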